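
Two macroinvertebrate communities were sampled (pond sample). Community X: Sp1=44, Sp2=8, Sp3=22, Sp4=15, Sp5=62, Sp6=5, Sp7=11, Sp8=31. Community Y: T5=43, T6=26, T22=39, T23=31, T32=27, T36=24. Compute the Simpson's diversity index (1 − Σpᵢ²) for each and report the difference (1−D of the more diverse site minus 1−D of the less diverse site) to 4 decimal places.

Community X: N=198, proportions 0.2222222, 0.040404, 0.1111111, 0.0757576, 0.3131313, 0.0252525, 0.0555556, 0.1565657, giving 1−D = 0.8046118 (working shown to 7 dp, full precision carried).
Community Y: N=190, proportions 0.2263158, 0.1368421, 0.2052632, 0.1631579, 0.1421053, 0.1263158, giving 1−D = 0.8251524.
Difference = |0.8046118 − 0.8251524| = 0.0205406, i.e. 0.0205 to 4 decimal places.

0.0205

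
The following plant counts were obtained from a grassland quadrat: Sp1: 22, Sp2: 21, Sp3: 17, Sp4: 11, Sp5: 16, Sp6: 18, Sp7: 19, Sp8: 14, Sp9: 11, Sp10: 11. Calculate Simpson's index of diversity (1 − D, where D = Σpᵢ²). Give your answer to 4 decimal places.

0.8940

Total N = 22+21+17+11+16+18+19+14+11+11 = 160, so the proportions are 0.1375, 0.13125, 0.10625, 0.06875, 0.1, 0.1125, 0.11875, 0.0875, 0.06875, 0.06875 (working shown to 6 dp, full precision carried).
D = 0.1375² + 0.13125² + 0.10625² + 0.06875² + 0.1² + 0.1125² + 0.11875² + 0.0875² + 0.06875² + 0.06875² = 0.018906 + 0.017227 + 0.011289 + 0.004727 + 0.010000 + 0.012656 + 0.014102 + 0.007656 + 0.004727 + 0.004727 = 0.106016.
So 1 − D = 0.893984, i.e. 0.8940 to 4 decimal places.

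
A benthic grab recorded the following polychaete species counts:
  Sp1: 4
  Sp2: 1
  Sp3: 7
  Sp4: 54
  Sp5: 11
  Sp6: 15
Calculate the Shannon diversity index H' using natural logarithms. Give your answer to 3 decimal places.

1.244

Total N = 4+1+7+54+11+15 = 92, so the proportions are 0.04348, 0.01087, 0.07609, 0.58696, 0.11957, 0.16304 (working shown to 5 dp, full precision carried).
Each pᵢ ln pᵢ term: 0.04348×(-3.13549)=-0.13633, 0.01087×(-4.52179)=-0.04915, 0.07609×(-2.57588)=-0.19599, 0.58696×(-0.53280)=-0.31273, 0.11957×(-2.12389)=-0.25394, 0.16304×(-1.81374)=-0.29572.
Sum = -1.24386, so H' = 1.244.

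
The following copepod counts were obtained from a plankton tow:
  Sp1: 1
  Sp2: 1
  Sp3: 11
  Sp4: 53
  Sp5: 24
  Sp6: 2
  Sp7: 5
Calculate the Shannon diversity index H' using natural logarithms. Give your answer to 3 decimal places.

Total N = 1+1+11+53+24+2+5 = 97, so the proportions are 0.01031, 0.01031, 0.1134, 0.54639, 0.24742, 0.02062, 0.05155 (working shown to 5 dp, full precision carried).
Each pᵢ ln pᵢ term: 0.01031×(-4.57471)=-0.04716, 0.01031×(-4.57471)=-0.04716, 0.1134×(-2.17682)=-0.24686, 0.54639×(-0.60442)=-0.33025, 0.24742×(-1.39666)=-0.34556, 0.02062×(-3.88156)=-0.08003, 0.05155×(-2.96527)=-0.15285.
Sum = -1.24987, so H' = 1.250.

1.250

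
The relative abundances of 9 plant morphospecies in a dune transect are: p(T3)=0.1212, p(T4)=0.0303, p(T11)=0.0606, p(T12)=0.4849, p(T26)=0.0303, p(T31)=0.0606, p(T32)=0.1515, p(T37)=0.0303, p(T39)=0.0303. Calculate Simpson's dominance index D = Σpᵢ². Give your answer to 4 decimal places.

0.2838

D = 0.1212² + 0.0303² + 0.0606² + 0.4849² + 0.0303² + 0.0606² + 0.1515² + 0.0303² + 0.0303² = 0.014689 + 0.000918 + 0.003672 + 0.235128 + 0.000918 + 0.003672 + 0.022952 + 0.000918 + 0.000918 = 0.283787 (working shown to 6 dp, full precision carried).
To 4 decimal places, D = 0.2838.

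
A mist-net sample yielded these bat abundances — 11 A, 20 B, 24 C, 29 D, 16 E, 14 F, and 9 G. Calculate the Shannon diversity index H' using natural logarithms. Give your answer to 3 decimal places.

1.875

Total N = 11+20+24+29+16+14+9 = 123, so the proportions are 0.08943, 0.1626, 0.19512, 0.23577, 0.13008, 0.11382, 0.07317 (working shown to 5 dp, full precision carried).
Each pᵢ ln pᵢ term: 0.08943×(-2.41429)=-0.21591, 0.1626×(-1.81645)=-0.29536, 0.19512×(-1.63413)=-0.31885, 0.23577×(-1.44489)=-0.34066, 0.13008×(-2.03960)=-0.26531, 0.11382×(-2.17313)=-0.24735, 0.07317×(-2.61496)=-0.19134.
Sum = -1.87479, so H' = 1.875.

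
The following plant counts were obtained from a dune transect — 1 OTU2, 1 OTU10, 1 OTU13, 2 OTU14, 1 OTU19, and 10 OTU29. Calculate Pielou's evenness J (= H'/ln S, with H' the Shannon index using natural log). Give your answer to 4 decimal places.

Total N = 1+1+1+2+1+10 = 16, so the proportions are 0.0625, 0.0625, 0.0625, 0.125, 0.0625, 0.625 (working shown to 6 dp, full precision carried).
H' = −Σ pᵢ ln pᵢ = −((-0.173287) + (-0.173287) + (-0.173287) + (-0.259930) + (-0.173287) + (-0.293752)) = 1.246830.
With S = 6 species, ln S = 1.791759, so J = 1.246830/1.791759 = 0.695869, i.e. 0.6959 to 4 decimal places.

0.6959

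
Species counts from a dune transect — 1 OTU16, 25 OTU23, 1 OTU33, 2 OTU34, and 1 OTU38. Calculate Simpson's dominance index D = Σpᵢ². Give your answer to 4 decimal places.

0.7022

Total N = 1+25+1+2+1 = 30, so the proportions are 0.033333, 0.833333, 0.033333, 0.066667, 0.033333 (working shown to 6 dp, full precision carried).
D = 0.033333² + 0.833333² + 0.033333² + 0.066667² + 0.033333² = 0.001111 + 0.694444 + 0.001111 + 0.004444 + 0.001111 = 0.702222.
To 4 decimal places, D = 0.7022.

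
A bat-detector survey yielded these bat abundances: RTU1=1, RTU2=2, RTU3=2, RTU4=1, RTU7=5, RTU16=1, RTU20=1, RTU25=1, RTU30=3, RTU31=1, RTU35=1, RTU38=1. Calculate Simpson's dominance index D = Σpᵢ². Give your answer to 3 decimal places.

Total N = 1+2+2+1+5+1+1+1+3+1+1+1 = 20, so the proportions are 0.05, 0.1, 0.1, 0.05, 0.25, 0.05, 0.05, 0.05, 0.15, 0.05, 0.05, 0.05 (working shown to 5 dp, full precision carried).
D = 0.05² + 0.1² + 0.1² + 0.05² + 0.25² + 0.05² + 0.05² + 0.05² + 0.15² + 0.05² + 0.05² + 0.05² = 0.00250 + 0.01000 + 0.01000 + 0.00250 + 0.06250 + 0.00250 + 0.00250 + 0.00250 + 0.02250 + 0.00250 + 0.00250 + 0.00250 = 0.12500.
To 3 decimal places, D = 0.125.

0.125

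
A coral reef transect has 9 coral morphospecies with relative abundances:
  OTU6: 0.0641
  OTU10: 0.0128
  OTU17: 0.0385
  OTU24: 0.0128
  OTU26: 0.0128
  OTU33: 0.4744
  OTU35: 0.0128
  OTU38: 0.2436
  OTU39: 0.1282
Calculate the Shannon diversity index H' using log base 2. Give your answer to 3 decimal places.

Each pᵢ log₂ pᵢ term (working shown to 6 dp, full precision carried): 0.0641×(-3.963532)=-0.254062, 0.0128×(-6.287712)=-0.080483, 0.0385×(-4.698998)=-0.180911, 0.0128×(-6.287712)=-0.080483, 0.0128×(-6.287712)=-0.080483, 0.4744×(-1.075824)=-0.510371, 0.0128×(-6.287712)=-0.080483, 0.2436×(-2.037414)=-0.496314, 0.1282×(-2.963532)=-0.379925.
Sum = -2.143514, so H' = 2.144.

2.144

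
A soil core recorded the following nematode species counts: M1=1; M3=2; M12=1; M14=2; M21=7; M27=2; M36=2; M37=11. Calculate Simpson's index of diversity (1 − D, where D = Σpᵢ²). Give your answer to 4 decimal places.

0.7602

Total N = 1+2+1+2+7+2+2+11 = 28, so the proportions are 0.035714, 0.071429, 0.035714, 0.071429, 0.25, 0.071429, 0.071429, 0.392857 (working shown to 6 dp, full precision carried).
D = 0.035714² + 0.071429² + 0.035714² + 0.071429² + 0.25² + 0.071429² + 0.071429² + 0.392857² = 0.001276 + 0.005102 + 0.001276 + 0.005102 + 0.062500 + 0.005102 + 0.005102 + 0.154337 = 0.239796.
So 1 − D = 0.760204, i.e. 0.7602 to 4 decimal places.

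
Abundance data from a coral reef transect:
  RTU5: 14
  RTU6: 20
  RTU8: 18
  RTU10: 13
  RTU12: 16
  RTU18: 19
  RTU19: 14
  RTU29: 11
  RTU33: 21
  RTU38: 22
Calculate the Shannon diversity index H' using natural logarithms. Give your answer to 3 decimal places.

2.280

Total N = 14+20+18+13+16+19+14+11+21+22 = 168, so the proportions are 0.08333, 0.11905, 0.10714, 0.07738, 0.09524, 0.1131, 0.08333, 0.06548, 0.125, 0.13095 (working shown to 5 dp, full precision carried).
Each pᵢ ln pᵢ term: 0.08333×(-2.48491)=-0.20708, 0.11905×(-2.12823)=-0.25336, 0.10714×(-2.23359)=-0.23931, 0.07738×(-2.55901)=-0.19802, 0.09524×(-2.35138)=-0.22394, 0.1131×(-2.17953)=-0.24649, 0.08333×(-2.48491)=-0.20708, 0.06548×(-2.72607)=-0.17849, 0.125×(-2.07944)=-0.25993, 0.13095×(-2.03292)=-0.26622.
Sum = -2.27992, so H' = 2.280.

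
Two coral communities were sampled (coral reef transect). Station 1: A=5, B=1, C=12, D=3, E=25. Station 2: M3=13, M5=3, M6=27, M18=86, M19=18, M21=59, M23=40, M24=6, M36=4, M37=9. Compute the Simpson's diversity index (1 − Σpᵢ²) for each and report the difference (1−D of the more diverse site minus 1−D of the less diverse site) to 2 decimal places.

0.18

Station 1: N=46, proportions 0.1087, 0.0217, 0.2609, 0.0652, 0.5435, giving 1−D = 0.6200 (working shown to 4 dp, full precision carried).
Station 2: N=265, proportions 0.0491, 0.0113, 0.1019, 0.3245, 0.0679, 0.2226, 0.1509, 0.0226, 0.0151, 0.034, giving 1−D = 0.8029.
Difference = |0.6200 − 0.8029| = 0.1829, i.e. 0.18 to 2 decimal places.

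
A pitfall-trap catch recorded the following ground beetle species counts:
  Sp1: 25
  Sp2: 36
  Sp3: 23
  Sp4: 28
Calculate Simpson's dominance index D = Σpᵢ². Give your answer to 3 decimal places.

Total N = 25+36+23+28 = 112, so the proportions are 0.22321, 0.32143, 0.20536, 0.25 (working shown to 5 dp, full precision carried).
D = 0.22321² + 0.32143² + 0.20536² + 0.25² = 0.04982 + 0.10332 + 0.04217 + 0.06250 = 0.25781.
To 3 decimal places, D = 0.258.

0.258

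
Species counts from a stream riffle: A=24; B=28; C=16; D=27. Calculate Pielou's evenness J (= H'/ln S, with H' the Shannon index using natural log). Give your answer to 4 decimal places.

Total N = 24+28+16+27 = 95, so the proportions are 0.252632, 0.294737, 0.168421, 0.284211 (working shown to 6 dp, full precision carried).
H' = −Σ pᵢ ln pᵢ = −((-0.347576) + (-0.360072) + (-0.300006) + (-0.357548)) = 1.365203.
With S = 4 species, ln S = 1.386294, so J = 1.365203/1.386294 = 0.984786, i.e. 0.9848 to 4 decimal places.

0.9848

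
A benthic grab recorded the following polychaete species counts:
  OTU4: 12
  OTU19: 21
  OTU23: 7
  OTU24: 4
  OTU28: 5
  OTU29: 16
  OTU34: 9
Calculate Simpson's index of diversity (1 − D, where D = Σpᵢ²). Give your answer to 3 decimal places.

0.815

Total N = 12+21+7+4+5+16+9 = 74, so the proportions are 0.16216, 0.28378, 0.09459, 0.05405, 0.06757, 0.21622, 0.12162 (working shown to 5 dp, full precision carried).
D = 0.16216² + 0.28378² + 0.09459² + 0.05405² + 0.06757² + 0.21622² + 0.12162² = 0.02630 + 0.08053 + 0.00895 + 0.00292 + 0.00457 + 0.04675 + 0.01479 = 0.18481.
So 1 − D = 0.81519, i.e. 0.815 to 3 decimal places.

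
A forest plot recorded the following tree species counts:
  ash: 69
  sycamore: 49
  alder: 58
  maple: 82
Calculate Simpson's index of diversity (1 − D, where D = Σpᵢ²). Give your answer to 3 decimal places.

Total N = 69+49+58+82 = 258, so the proportions are 0.26744, 0.18992, 0.22481, 0.31783 (working shown to 5 dp, full precision carried).
D = 0.26744² + 0.18992² + 0.22481² + 0.31783² = 0.07153 + 0.03607 + 0.05054 + 0.10102 = 0.25915.
So 1 − D = 0.74085, i.e. 0.741 to 3 decimal places.

0.741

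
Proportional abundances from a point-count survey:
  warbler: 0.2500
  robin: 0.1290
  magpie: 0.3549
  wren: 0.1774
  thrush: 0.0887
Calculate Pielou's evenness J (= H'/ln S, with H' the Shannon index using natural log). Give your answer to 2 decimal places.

0.93

H' = −Σ pᵢ ln pᵢ = −((-0.3466) + (-0.2642) + (-0.3676) + (-0.3068) + (-0.2149)) = 1.5001 (working shown to 4 dp, full precision carried).
With S = 5 species, ln S = 1.6094, so J = 1.5001/1.6094 = 0.9320, i.e. 0.93 to 2 decimal places.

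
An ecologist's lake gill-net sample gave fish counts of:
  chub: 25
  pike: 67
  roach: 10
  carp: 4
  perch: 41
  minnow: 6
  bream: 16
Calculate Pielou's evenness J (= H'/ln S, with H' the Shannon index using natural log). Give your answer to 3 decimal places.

Total N = 25+67+10+4+41+6+16 = 169, so the proportions are 0.14793, 0.39645, 0.05917, 0.02367, 0.2426, 0.0355, 0.09467 (working shown to 5 dp, full precision carried).
H' = −Σ pᵢ ln pᵢ = −((-0.28270) + (-0.36680) + (-0.16730) + (-0.08861) + (-0.34361) + (-0.11851) + (-0.22318)) = 1.59069.
With S = 7 species, ln S = 1.94591, so J = 1.59069/1.94591 = 0.81745, i.e. 0.817 to 3 decimal places.

0.817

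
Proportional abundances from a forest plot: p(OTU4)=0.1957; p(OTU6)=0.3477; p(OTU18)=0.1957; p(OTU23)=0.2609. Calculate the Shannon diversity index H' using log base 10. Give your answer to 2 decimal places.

Each pᵢ log₁₀ pᵢ term (working shown to 4 dp, full precision carried): 0.1957×(-0.7084)=-0.1386, 0.3477×(-0.4588)=-0.1595, 0.1957×(-0.7084)=-0.1386, 0.2609×(-0.5835)=-0.1522.
Sum = -0.5890, so H' = 0.59.

0.59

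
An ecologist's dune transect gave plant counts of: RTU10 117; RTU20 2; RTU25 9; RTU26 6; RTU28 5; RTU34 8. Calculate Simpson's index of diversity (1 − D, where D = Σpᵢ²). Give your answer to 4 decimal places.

Total N = 117+2+9+6+5+8 = 147, so the proportions are 0.795918, 0.013605, 0.061224, 0.040816, 0.034014, 0.054422 (working shown to 6 dp, full precision carried).
D = 0.795918² + 0.013605² + 0.061224² + 0.040816² + 0.034014² + 0.054422² = 0.633486 + 0.000185 + 0.003748 + 0.001666 + 0.001157 + 0.002962 = 0.643204.
So 1 − D = 0.356796, i.e. 0.3568 to 4 decimal places.

0.3568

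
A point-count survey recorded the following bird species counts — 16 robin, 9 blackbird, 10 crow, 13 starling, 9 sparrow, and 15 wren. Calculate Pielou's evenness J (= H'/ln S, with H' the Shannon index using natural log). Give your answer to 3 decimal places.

Total N = 16+9+10+13+9+15 = 72, so the proportions are 0.22222, 0.125, 0.13889, 0.18056, 0.125, 0.20833 (working shown to 5 dp, full precision carried).
H' = −Σ pᵢ ln pᵢ = −((-0.33424) + (-0.25993) + (-0.27418) + (-0.30906) + (-0.25993) + (-0.32679)) = 1.76413.
With S = 6 species, ln S = 1.79176, so J = 1.76413/1.79176 = 0.98458, i.e. 0.985 to 3 decimal places.

0.985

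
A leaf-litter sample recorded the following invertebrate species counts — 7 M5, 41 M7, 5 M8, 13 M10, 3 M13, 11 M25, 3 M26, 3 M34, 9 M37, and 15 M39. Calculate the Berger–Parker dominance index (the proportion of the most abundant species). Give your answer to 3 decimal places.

Total N = 7+41+5+13+3+11+3+3+9+15 = 110, so the proportions are 0.06364, 0.37273, 0.04545, 0.11818, 0.02727, 0.1, 0.02727, 0.02727, 0.08182, 0.13636 (working shown to 5 dp, full precision carried).
The largest proportion is 0.37273, i.e. d = 0.373 to 3 decimal places.

0.373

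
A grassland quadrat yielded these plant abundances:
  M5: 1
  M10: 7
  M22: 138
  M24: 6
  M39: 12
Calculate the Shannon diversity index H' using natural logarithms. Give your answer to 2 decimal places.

0.62

Total N = 1+7+138+6+12 = 164, so the proportions are 0.0061, 0.0427, 0.8415, 0.0366, 0.0732 (working shown to 4 dp, full precision carried).
Each pᵢ ln pᵢ term: 0.0061×(-5.0999)=-0.0311, 0.0427×(-3.1540)=-0.1346, 0.8415×(-0.1726)=-0.1452, 0.0366×(-3.3081)=-0.1210, 0.0732×(-2.6150)=-0.1913.
Sum = -0.6233, so H' = 0.62.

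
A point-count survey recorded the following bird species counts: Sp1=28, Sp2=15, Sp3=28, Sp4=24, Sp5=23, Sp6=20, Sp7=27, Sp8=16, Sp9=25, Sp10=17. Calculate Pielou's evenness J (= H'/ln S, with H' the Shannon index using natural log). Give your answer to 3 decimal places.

0.990

Total N = 28+15+28+24+23+20+27+16+25+17 = 223, so the proportions are 0.12556, 0.06726, 0.12556, 0.10762, 0.10314, 0.08969, 0.12108, 0.07175, 0.11211, 0.07623 (working shown to 5 dp, full precision carried).
H' = −Σ pᵢ ln pᵢ = −((-0.26053) + (-0.18156) + (-0.26053) + (-0.23991) + (-0.23430) + (-0.21627) + (-0.25563) + (-0.18903) + (-0.24532) + (-0.19622)) = 2.27931.
With S = 10 species, ln S = 2.30259, so J = 2.27931/2.30259 = 0.98989, i.e. 0.990 to 3 decimal places.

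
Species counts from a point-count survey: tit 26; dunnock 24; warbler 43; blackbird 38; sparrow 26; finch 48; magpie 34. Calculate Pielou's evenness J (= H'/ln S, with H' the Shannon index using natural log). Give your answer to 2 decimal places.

Total N = 26+24+43+38+26+48+34 = 239, so the proportions are 0.1088, 0.1004, 0.1799, 0.159, 0.1088, 0.2008, 0.1423 (working shown to 4 dp, full precision carried).
H' = −Σ pᵢ ln pᵢ = −((-0.2413) + (-0.2308) + (-0.3086) + (-0.2924) + (-0.2413) + (-0.3224) + (-0.2774)) = 1.9143.
With S = 7 species, ln S = 1.9459, so J = 1.9143/1.9459 = 0.9837, i.e. 0.98 to 2 decimal places.

0.98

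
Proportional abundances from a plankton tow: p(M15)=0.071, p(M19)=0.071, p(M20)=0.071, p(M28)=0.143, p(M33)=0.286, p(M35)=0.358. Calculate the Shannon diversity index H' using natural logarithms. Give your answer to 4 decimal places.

1.5673

Each pᵢ ln pᵢ term (working shown to 6 dp, full precision carried): 0.071×(-2.645075)=-0.187800, 0.071×(-2.645075)=-0.187800, 0.071×(-2.645075)=-0.187800, 0.143×(-1.944911)=-0.278122, 0.286×(-1.251763)=-0.358004, 0.358×(-1.027222)=-0.367746.
Sum = -1.567273, so H' = 1.5673.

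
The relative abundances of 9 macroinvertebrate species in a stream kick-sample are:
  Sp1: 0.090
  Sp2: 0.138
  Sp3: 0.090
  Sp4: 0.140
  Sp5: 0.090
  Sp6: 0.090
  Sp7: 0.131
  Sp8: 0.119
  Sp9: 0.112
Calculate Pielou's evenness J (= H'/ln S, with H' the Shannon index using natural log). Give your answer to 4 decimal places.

H' = −Σ pᵢ ln pᵢ = −((-0.216715) + (-0.273309) + (-0.216715) + (-0.275256) + (-0.216715) + (-0.216715) + (-0.266265) + (-0.253307) + (-0.245197)) = 2.180194 (working shown to 6 dp, full precision carried).
With S = 9 species, ln S = 2.197225, so J = 2.180194/2.197225 = 0.992249, i.e. 0.9922 to 4 decimal places.

0.9922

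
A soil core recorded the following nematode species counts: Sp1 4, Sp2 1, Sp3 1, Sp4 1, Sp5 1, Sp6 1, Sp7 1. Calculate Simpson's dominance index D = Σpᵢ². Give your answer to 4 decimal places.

Total N = 4+1+1+1+1+1+1 = 10, so the proportions are 0.4, 0.1, 0.1, 0.1, 0.1, 0.1, 0.1 (working shown to 6 dp, full precision carried).
D = 0.4² + 0.1² + 0.1² + 0.1² + 0.1² + 0.1² + 0.1² = 0.160000 + 0.010000 + 0.010000 + 0.010000 + 0.010000 + 0.010000 + 0.010000 = 0.220000.
To 4 decimal places, D = 0.2200.

0.2200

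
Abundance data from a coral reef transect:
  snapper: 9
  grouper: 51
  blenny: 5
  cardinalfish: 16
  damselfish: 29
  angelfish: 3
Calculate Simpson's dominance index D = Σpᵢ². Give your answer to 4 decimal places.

Total N = 9+51+5+16+29+3 = 113, so the proportions are 0.079646, 0.451327, 0.044248, 0.141593, 0.256637, 0.026549 (working shown to 6 dp, full precision carried).
D = 0.079646² + 0.451327² + 0.044248² + 0.141593² + 0.256637² + 0.026549² = 0.006343 + 0.203696 + 0.001958 + 0.020049 + 0.065863 + 0.000705 = 0.298614.
To 4 decimal places, D = 0.2986.

0.2986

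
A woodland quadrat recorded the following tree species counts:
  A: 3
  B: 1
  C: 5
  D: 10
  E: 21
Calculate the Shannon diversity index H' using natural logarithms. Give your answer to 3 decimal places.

Total N = 3+1+5+10+21 = 40, so the proportions are 0.075, 0.025, 0.125, 0.25, 0.525 (working shown to 5 dp, full precision carried).
Each pᵢ ln pᵢ term: 0.075×(-2.59027)=-0.19427, 0.025×(-3.68888)=-0.09222, 0.125×(-2.07944)=-0.25993, 0.25×(-1.38629)=-0.34657, 0.525×(-0.64436)=-0.33829.
Sum = -1.23128, so H' = 1.231.

1.231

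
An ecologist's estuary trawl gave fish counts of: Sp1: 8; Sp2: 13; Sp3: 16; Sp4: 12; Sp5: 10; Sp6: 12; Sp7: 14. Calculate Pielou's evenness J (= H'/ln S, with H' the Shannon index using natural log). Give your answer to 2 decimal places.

0.99

Total N = 8+13+16+12+10+12+14 = 85, so the proportions are 0.0941, 0.1529, 0.1882, 0.1412, 0.1176, 0.1412, 0.1647 (working shown to 4 dp, full precision carried).
H' = −Σ pᵢ ln pᵢ = −((-0.2224) + (-0.2872) + (-0.3144) + (-0.2764) + (-0.2518) + (-0.2764) + (-0.2971)) = 1.9256.
With S = 7 species, ln S = 1.9459, so J = 1.9256/1.9459 = 0.9895, i.e. 0.99 to 2 decimal places.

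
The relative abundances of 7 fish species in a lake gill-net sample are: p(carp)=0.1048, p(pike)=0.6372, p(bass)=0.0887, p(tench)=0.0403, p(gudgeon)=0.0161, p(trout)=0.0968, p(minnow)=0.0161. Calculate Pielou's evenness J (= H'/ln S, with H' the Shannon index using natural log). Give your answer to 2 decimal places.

0.63

H' = −Σ pᵢ ln pᵢ = −((-0.2364) + (-0.2872) + (-0.2149) + (-0.1294) + (-0.0665) + (-0.2260) + (-0.0665)) = 1.2269 (working shown to 4 dp, full precision carried).
With S = 7 species, ln S = 1.9459, so J = 1.2269/1.9459 = 0.6305, i.e. 0.63 to 2 decimal places.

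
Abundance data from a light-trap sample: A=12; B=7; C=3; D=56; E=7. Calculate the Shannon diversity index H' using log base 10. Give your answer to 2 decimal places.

Total N = 12+7+3+56+7 = 85, so the proportions are 0.1412, 0.0824, 0.0353, 0.6588, 0.0824 (working shown to 4 dp, full precision carried).
Each pᵢ log₁₀ pᵢ term: 0.1412×(-0.8502)=-0.1200, 0.0824×(-1.0843)=-0.0893, 0.0353×(-1.4523)=-0.0513, 0.6588×(-0.1812)=-0.1194, 0.0824×(-1.0843)=-0.0893.
Sum = -0.4693, so H' = 0.47.

0.47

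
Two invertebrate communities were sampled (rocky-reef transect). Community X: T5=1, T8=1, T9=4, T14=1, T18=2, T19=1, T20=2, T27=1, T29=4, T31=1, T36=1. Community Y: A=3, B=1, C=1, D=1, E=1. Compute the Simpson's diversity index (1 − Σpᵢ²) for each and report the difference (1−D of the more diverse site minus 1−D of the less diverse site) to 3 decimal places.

0.135

Community X: N=19, proportions 0.052632, 0.052632, 0.210526, 0.052632, 0.105263, 0.052632, 0.105263, 0.052632, 0.210526, 0.052632, 0.052632, giving 1−D = 0.869806 (working shown to 6 dp, full precision carried).
Community Y: N=7, proportions 0.428571, 0.142857, 0.142857, 0.142857, 0.142857, giving 1−D = 0.734694.
Difference = |0.869806 − 0.734694| = 0.135112, i.e. 0.135 to 3 decimal places.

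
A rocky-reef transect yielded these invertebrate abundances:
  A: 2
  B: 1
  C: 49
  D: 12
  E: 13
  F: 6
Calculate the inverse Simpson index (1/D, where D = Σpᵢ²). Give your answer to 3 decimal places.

2.501

Total N = 2+1+49+12+13+6 = 83, so the proportions are 0.024096, 0.012048, 0.590361, 0.144578, 0.156627, 0.072289 (working shown to 6 dp, full precision carried).
D = 0.024096² + 0.012048² + 0.590361² + 0.144578² + 0.156627² + 0.072289² = 0.000581 + 0.000145 + 0.348527 + 0.020903 + 0.024532 + 0.005226 = 0.399913.
So 1/D = 2.50054, i.e. 2.501 to 3 decimal places.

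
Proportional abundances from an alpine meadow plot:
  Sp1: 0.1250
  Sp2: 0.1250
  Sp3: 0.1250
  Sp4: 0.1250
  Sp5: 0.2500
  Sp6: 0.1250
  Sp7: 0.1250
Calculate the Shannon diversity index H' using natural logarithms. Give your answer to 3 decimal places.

1.906

Each pᵢ ln pᵢ term (working shown to 5 dp, full precision carried): 0.125×(-2.07944)=-0.25993, 0.125×(-2.07944)=-0.25993, 0.125×(-2.07944)=-0.25993, 0.125×(-2.07944)=-0.25993, 0.25×(-1.38629)=-0.34657, 0.125×(-2.07944)=-0.25993, 0.125×(-2.07944)=-0.25993.
Sum = -1.90615, so H' = 1.906.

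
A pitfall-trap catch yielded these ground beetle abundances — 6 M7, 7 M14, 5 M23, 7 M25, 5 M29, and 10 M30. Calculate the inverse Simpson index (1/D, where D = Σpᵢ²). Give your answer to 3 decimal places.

5.634

Total N = 6+7+5+7+5+10 = 40, so the proportions are 0.15, 0.175, 0.125, 0.175, 0.125, 0.25 (working shown to 7 dp, full precision carried).
D = 0.15² + 0.175² + 0.125² + 0.175² + 0.125² + 0.25² = 0.0225000 + 0.0306250 + 0.0156250 + 0.0306250 + 0.0156250 + 0.0625000 = 0.1775000.
So 1/D = 5.63380, i.e. 5.634 to 3 decimal places.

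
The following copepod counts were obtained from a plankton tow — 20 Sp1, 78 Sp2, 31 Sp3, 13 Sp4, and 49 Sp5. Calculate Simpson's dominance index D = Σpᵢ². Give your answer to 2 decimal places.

0.27

Total N = 20+78+31+13+49 = 191, so the proportions are 0.1047, 0.4084, 0.1623, 0.0681, 0.2565 (working shown to 4 dp, full precision carried).
D = 0.1047² + 0.4084² + 0.1623² + 0.0681² + 0.2565² = 0.0110 + 0.1668 + 0.0263 + 0.0046 + 0.0658 = 0.2745.
To 2 decimal places, D = 0.27.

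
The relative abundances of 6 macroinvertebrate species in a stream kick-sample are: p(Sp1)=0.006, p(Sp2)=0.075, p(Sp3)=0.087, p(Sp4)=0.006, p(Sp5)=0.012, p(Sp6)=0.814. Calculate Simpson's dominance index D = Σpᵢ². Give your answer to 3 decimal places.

D = 0.006² + 0.075² + 0.087² + 0.006² + 0.012² + 0.814² = 0.00004 + 0.00562 + 0.00757 + 0.00004 + 0.00014 + 0.66260 = 0.67601 (working shown to 5 dp, full precision carried).
To 3 decimal places, D = 0.676.

0.676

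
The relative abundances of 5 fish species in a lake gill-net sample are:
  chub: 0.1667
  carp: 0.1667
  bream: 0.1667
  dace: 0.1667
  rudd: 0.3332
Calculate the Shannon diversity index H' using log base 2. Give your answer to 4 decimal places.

Each pᵢ log₂ pᵢ term (working shown to 6 dp, full precision carried): 0.1667×(-2.584674)=-0.430865, 0.1667×(-2.584674)=-0.430865, 0.1667×(-2.584674)=-0.430865, 0.1667×(-2.584674)=-0.430865, 0.3332×(-1.585540)=-0.528302.
Sum = -2.251762, so H' = 2.2518.

2.2518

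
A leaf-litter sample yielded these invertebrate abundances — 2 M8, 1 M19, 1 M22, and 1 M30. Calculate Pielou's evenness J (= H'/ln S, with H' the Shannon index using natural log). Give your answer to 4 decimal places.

0.9610

Total N = 2+1+1+1 = 5, so the proportions are 0.4, 0.2, 0.2, 0.2 (working shown to 6 dp, full precision carried).
H' = −Σ pᵢ ln pᵢ = −((-0.366516) + (-0.321888) + (-0.321888) + (-0.321888)) = 1.332179.
With S = 4 species, ln S = 1.386294, so J = 1.332179/1.386294 = 0.960964, i.e. 0.9610 to 4 decimal places.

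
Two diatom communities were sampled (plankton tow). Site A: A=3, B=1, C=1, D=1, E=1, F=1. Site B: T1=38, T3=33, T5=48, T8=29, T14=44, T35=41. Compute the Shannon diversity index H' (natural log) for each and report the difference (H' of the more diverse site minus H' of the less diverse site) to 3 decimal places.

Site A: N=8, proportions 0.375, 0.125, 0.125, 0.125, 0.125, 0.125, giving H' = 1.66746 (working shown to 5 dp, full precision carried).
Site B: N=233, proportions 0.16309, 0.14163, 0.20601, 0.12446, 0.18884, 0.17597, giving H' = 1.77789.
Difference = |1.66746 − 1.77789| = 0.11043, i.e. 0.110 to 3 decimal places.

0.110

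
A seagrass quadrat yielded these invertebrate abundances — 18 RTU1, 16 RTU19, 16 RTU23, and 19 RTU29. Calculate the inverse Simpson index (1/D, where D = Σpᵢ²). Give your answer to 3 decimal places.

3.977

Total N = 18+16+16+19 = 69, so the proportions are 0.2608696, 0.2318841, 0.2318841, 0.2753623 (working shown to 7 dp, full precision carried).
D = 0.2608696² + 0.2318841² + 0.2318841² + 0.2753623² = 0.0680529 + 0.0537702 + 0.0537702 + 0.0758244 = 0.2514178.
So 1/D = 3.97744, i.e. 3.977 to 3 decimal places.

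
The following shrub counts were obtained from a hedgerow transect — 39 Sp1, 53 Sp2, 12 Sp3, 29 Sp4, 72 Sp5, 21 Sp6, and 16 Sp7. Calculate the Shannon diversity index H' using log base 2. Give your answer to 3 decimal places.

Total N = 39+53+12+29+72+21+16 = 242, so the proportions are 0.16116, 0.21901, 0.04959, 0.11983, 0.29752, 0.08678, 0.06612 (working shown to 5 dp, full precision carried).
Each pᵢ log₂ pᵢ term: 0.16116×(-2.63346)=-0.42440, 0.21901×(-2.19094)=-0.47983, 0.04959×(-4.33390)=-0.21490, 0.11983×(-3.06088)=-0.36680, 0.29752×(-1.74894)=-0.52035, 0.08678×(-3.52655)=-0.30602, 0.06612×(-3.91886)=-0.25910.
Sum = -2.57141, so H' = 2.571.

2.571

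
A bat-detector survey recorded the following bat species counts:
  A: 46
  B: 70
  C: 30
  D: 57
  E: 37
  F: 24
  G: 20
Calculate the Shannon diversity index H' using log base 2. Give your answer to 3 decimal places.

Total N = 46+70+30+57+37+24+20 = 284, so the proportions are 0.16197, 0.24648, 0.10563, 0.2007, 0.13028, 0.08451, 0.07042 (working shown to 5 dp, full precision carried).
Each pᵢ log₂ pᵢ term: 0.16197×(-2.62619)=-0.42537, 0.24648×(-2.02046)=-0.49800, 0.10563×(-3.24286)=-0.34256, 0.2007×(-2.31686)=-0.46500, 0.13028×(-2.94029)=-0.38307, 0.08451×(-3.56478)=-0.30125, 0.07042×(-3.82782)=-0.26956.
Sum = -2.68481, so H' = 2.685.

2.685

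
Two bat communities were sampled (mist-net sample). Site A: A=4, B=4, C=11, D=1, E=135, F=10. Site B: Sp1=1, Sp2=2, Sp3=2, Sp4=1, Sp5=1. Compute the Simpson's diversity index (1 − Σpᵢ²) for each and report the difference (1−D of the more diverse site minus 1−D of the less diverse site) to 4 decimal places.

Site A: N=165, proportions 0.024242, 0.024242, 0.066667, 0.006061, 0.818182, 0.060606, giving 1−D = 0.321249 (working shown to 6 dp, full precision carried).
Site B: N=7, proportions 0.142857, 0.285714, 0.285714, 0.142857, 0.142857, giving 1−D = 0.775510.
Difference = |0.321249 − 0.775510| = 0.454261, i.e. 0.4543 to 4 decimal places.

0.4543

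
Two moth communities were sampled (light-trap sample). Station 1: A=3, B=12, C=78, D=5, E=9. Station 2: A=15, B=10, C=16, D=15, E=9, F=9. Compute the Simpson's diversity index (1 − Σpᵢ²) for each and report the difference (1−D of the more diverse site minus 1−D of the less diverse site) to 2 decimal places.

Station 1: N=107, proportions 0.02804, 0.11215, 0.72897, 0.04673, 0.08411, giving 1−D = 0.44598 (working shown to 5 dp, full precision carried).
Station 2: N=74, proportions 0.2027, 0.13514, 0.21622, 0.2027, 0.12162, 0.12162, giving 1−D = 0.82323.
Difference = |0.44598 − 0.82323| = 0.37725, i.e. 0.38 to 2 decimal places.

0.38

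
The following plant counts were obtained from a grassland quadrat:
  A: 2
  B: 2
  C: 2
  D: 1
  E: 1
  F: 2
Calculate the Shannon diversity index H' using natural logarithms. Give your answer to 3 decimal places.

Total N = 2+2+2+1+1+2 = 10, so the proportions are 0.2, 0.2, 0.2, 0.1, 0.1, 0.2 (working shown to 5 dp, full precision carried).
Each pᵢ ln pᵢ term: 0.2×(-1.60944)=-0.32189, 0.2×(-1.60944)=-0.32189, 0.2×(-1.60944)=-0.32189, 0.1×(-2.30259)=-0.23026, 0.1×(-2.30259)=-0.23026, 0.2×(-1.60944)=-0.32189.
Sum = -1.74807, so H' = 1.748.

1.748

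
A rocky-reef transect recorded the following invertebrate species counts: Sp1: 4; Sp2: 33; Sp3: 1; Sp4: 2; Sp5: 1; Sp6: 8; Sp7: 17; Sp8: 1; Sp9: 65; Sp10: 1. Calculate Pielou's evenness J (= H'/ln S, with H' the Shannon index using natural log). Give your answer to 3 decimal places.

Total N = 4+33+1+2+1+8+17+1+65+1 = 133, so the proportions are 0.03008, 0.24812, 0.00752, 0.01504, 0.00752, 0.06015, 0.12782, 0.00752, 0.48872, 0.00752 (working shown to 5 dp, full precision carried).
H' = −Σ pᵢ ln pᵢ = −((-0.10539) + (-0.34584) + (-0.03677) + (-0.06312) + (-0.03677) + (-0.16908) + (-0.26294) + (-0.03677) + (-0.34991) + (-0.03677)) = 1.44334.
With S = 10 species, ln S = 2.30259, so J = 1.44334/2.30259 = 0.62684, i.e. 0.627 to 3 decimal places.

0.627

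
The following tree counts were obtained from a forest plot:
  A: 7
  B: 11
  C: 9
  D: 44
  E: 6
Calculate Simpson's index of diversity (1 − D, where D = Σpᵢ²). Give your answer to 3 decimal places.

Total N = 7+11+9+44+6 = 77, so the proportions are 0.09091, 0.14286, 0.11688, 0.57143, 0.07792 (working shown to 5 dp, full precision carried).
D = 0.09091² + 0.14286² + 0.11688² + 0.57143² + 0.07792² = 0.00826 + 0.02041 + 0.01366 + 0.32653 + 0.00607 = 0.37494.
So 1 − D = 0.62506, i.e. 0.625 to 3 decimal places.

0.625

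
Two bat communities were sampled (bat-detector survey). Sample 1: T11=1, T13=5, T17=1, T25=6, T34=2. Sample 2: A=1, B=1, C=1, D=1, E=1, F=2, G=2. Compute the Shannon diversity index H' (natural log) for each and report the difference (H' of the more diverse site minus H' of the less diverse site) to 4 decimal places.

Sample 1: N=15, proportions 0.066667, 0.333333, 0.066667, 0.4, 0.133333, giving H' = 1.362447 (working shown to 6 dp, full precision carried).
Sample 2: N=9, proportions 0.111111, 0.111111, 0.111111, 0.111111, 0.111111, 0.222222, 0.222222, giving H' = 1.889159.
Difference = |1.362447 − 1.889159| = 0.526712, i.e. 0.5267 to 4 decimal places.

0.5267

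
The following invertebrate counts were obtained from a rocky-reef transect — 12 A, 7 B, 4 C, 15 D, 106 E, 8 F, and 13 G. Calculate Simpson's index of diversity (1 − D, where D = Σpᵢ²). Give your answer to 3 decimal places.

0.563

Total N = 12+7+4+15+106+8+13 = 165, so the proportions are 0.07273, 0.04242, 0.02424, 0.09091, 0.64242, 0.04848, 0.07879 (working shown to 5 dp, full precision carried).
D = 0.07273² + 0.04242² + 0.02424² + 0.09091² + 0.64242² + 0.04848² + 0.07879² = 0.00529 + 0.00180 + 0.00059 + 0.00826 + 0.41271 + 0.00235 + 0.00621 = 0.43721.
So 1 − D = 0.56279, i.e. 0.563 to 3 decimal places.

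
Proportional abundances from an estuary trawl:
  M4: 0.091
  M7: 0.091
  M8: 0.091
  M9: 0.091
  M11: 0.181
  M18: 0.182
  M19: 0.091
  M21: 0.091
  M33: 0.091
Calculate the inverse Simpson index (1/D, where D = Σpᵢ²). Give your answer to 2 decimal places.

D = 0.091² + 0.091² + 0.091² + 0.091² + 0.181² + 0.182² + 0.091² + 0.091² + 0.091² = 0.008281 + 0.008281 + 0.008281 + 0.008281 + 0.032761 + 0.033124 + 0.008281 + 0.008281 + 0.008281 = 0.123852 (working shown to 6 dp, full precision carried).
So 1/D = 8.0742, i.e. 8.07 to 2 decimal places.

8.07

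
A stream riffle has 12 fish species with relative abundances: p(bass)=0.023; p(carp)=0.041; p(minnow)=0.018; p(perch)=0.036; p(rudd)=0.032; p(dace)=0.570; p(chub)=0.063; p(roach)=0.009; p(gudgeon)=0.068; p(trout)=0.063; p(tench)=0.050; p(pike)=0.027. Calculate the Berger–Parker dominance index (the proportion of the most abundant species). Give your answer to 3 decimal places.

The largest proportion is 0.57, i.e. d = 0.570 to 3 decimal places.

0.570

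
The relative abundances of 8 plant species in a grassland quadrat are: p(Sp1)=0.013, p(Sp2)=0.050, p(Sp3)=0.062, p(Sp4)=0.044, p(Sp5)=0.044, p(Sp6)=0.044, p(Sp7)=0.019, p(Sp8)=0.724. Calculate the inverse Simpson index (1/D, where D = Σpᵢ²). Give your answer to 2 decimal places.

D = 0.013² + 0.05² + 0.062² + 0.044² + 0.044² + 0.044² + 0.019² + 0.724² = 0.00017 + 0.00250 + 0.00384 + 0.00194 + 0.00194 + 0.00194 + 0.00036 + 0.52418 = 0.53686 (working shown to 5 dp, full precision carried).
So 1/D = 1.8627, i.e. 1.86 to 2 decimal places.

1.86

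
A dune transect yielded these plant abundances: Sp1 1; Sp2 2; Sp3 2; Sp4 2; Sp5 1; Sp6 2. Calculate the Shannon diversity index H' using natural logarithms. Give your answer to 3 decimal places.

Total N = 1+2+2+2+1+2 = 10, so the proportions are 0.1, 0.2, 0.2, 0.2, 0.1, 0.2 (working shown to 5 dp, full precision carried).
Each pᵢ ln pᵢ term: 0.1×(-2.30259)=-0.23026, 0.2×(-1.60944)=-0.32189, 0.2×(-1.60944)=-0.32189, 0.2×(-1.60944)=-0.32189, 0.1×(-2.30259)=-0.23026, 0.2×(-1.60944)=-0.32189.
Sum = -1.74807, so H' = 1.748.

1.748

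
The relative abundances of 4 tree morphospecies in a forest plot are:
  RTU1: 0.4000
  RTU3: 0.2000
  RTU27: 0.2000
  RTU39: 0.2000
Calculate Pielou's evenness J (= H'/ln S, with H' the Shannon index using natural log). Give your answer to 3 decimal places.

0.961

H' = −Σ pᵢ ln pᵢ = −((-0.36652) + (-0.32189) + (-0.32189) + (-0.32189)) = 1.33218 (working shown to 5 dp, full precision carried).
With S = 4 species, ln S = 1.38629, so J = 1.33218/1.38629 = 0.96096, i.e. 0.961 to 3 decimal places.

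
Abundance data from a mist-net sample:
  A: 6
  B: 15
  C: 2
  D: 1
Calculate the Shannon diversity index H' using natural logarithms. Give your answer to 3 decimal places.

0.980

Total N = 6+15+2+1 = 24, so the proportions are 0.25, 0.625, 0.08333, 0.04167 (working shown to 5 dp, full precision carried).
Each pᵢ ln pᵢ term: 0.25×(-1.38629)=-0.34657, 0.625×(-0.47000)=-0.29375, 0.08333×(-2.48491)=-0.20708, 0.04167×(-3.17805)=-0.13242.
Sum = -0.97982, so H' = 0.980.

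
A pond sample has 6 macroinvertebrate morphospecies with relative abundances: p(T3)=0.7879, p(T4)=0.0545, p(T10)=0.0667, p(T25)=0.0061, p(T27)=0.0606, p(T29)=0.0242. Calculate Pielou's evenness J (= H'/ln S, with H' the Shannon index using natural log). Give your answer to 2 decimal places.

H' = −Σ pᵢ ln pᵢ = −((-0.1878) + (-0.1586) + (-0.1806) + (-0.0311) + (-0.1699) + (-0.0901)) = 0.8180 (working shown to 4 dp, full precision carried).
With S = 6 species, ln S = 1.7918, so J = 0.8180/1.7918 = 0.4566, i.e. 0.46 to 2 decimal places.

0.46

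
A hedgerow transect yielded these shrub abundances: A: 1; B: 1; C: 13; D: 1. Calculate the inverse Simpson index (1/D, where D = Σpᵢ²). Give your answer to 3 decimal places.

Total N = 1+1+13+1 = 16, so the proportions are 0.0625, 0.0625, 0.8125, 0.0625 (working shown to 6 dp, full precision carried).
D = 0.0625² + 0.0625² + 0.8125² + 0.0625² = 0.003906 + 0.003906 + 0.660156 + 0.003906 = 0.671875.
So 1/D = 1.48837, i.e. 1.488 to 3 decimal places.

1.488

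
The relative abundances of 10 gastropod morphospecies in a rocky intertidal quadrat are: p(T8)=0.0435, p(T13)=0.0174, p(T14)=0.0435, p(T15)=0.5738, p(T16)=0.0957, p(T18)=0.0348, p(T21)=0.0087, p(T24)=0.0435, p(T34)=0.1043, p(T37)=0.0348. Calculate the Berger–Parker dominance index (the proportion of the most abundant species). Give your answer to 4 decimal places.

The largest proportion is 0.5738, i.e. d = 0.5738 to 4 decimal places.

0.5738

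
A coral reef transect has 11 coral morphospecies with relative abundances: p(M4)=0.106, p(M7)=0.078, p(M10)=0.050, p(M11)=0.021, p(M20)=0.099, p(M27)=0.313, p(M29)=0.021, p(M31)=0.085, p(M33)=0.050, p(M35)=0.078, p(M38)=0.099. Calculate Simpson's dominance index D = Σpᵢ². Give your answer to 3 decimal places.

D = 0.106² + 0.078² + 0.05² + 0.021² + 0.099² + 0.313² + 0.021² + 0.085² + 0.05² + 0.078² + 0.099² = 0.01124 + 0.00608 + 0.00250 + 0.00044 + 0.00980 + 0.09797 + 0.00044 + 0.00723 + 0.00250 + 0.00608 + 0.00980 = 0.15408 (working shown to 5 dp, full precision carried).
To 3 decimal places, D = 0.154.

0.154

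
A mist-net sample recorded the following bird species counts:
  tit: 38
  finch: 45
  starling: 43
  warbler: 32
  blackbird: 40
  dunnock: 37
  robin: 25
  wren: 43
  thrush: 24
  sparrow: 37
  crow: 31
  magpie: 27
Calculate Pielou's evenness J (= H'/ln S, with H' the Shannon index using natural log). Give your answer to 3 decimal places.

Total N = 38+45+43+32+40+37+25+43+24+37+31+27 = 422, so the proportions are 0.09005, 0.10664, 0.1019, 0.07583, 0.09479, 0.08768, 0.05924, 0.1019, 0.05687, 0.08768, 0.07346, 0.06398 (working shown to 5 dp, full precision carried).
H' = −Σ pᵢ ln pᵢ = −((-0.21678) + (-0.23869) + (-0.23271) + (-0.19558) + (-0.22333) + (-0.21342) + (-0.16742) + (-0.23271) + (-0.16305) + (-0.21342) + (-0.19180) + (-0.17589)) = 2.46481.
With S = 12 species, ln S = 2.48491, so J = 2.46481/2.48491 = 0.99191, i.e. 0.992 to 3 decimal places.

0.992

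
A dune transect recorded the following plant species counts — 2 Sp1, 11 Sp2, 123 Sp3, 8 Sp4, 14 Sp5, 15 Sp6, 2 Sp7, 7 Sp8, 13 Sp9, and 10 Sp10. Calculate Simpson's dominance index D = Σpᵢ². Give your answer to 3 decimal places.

0.382

Total N = 2+11+123+8+14+15+2+7+13+10 = 205, so the proportions are 0.00976, 0.05366, 0.6, 0.03902, 0.06829, 0.07317, 0.00976, 0.03415, 0.06341, 0.04878 (working shown to 5 dp, full precision carried).
D = 0.00976² + 0.05366² + 0.6² + 0.03902² + 0.06829² + 0.07317² + 0.00976² + 0.03415² + 0.06341² + 0.04878² = 0.00010 + 0.00288 + 0.36000 + 0.00152 + 0.00466 + 0.00535 + 0.00010 + 0.00117 + 0.00402 + 0.00238 = 0.38218.
To 3 decimal places, D = 0.382.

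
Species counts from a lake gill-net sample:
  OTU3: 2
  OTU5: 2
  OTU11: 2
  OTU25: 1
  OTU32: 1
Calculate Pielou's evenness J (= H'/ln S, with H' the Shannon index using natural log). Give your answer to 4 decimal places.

Total N = 2+2+2+1+1 = 8, so the proportions are 0.25, 0.25, 0.25, 0.125, 0.125 (working shown to 6 dp, full precision carried).
H' = −Σ pᵢ ln pᵢ = −((-0.346574) + (-0.346574) + (-0.346574) + (-0.259930) + (-0.259930)) = 1.559581.
With S = 5 species, ln S = 1.609438, so J = 1.559581/1.609438 = 0.969022, i.e. 0.9690 to 4 decimal places.

0.9690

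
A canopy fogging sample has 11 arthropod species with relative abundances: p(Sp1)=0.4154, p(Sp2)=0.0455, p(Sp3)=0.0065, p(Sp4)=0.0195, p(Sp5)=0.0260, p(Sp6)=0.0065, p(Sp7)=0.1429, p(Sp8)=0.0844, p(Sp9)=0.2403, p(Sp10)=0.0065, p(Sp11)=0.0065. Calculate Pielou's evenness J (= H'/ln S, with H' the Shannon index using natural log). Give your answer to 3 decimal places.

0.683

H' = −Σ pᵢ ln pᵢ = −((-0.36493) + (-0.14060) + (-0.03273) + (-0.07678) + (-0.09489) + (-0.03273) + (-0.27803) + (-0.20865) + (-0.34264) + (-0.03273) + (-0.03273)) = 1.63745 (working shown to 5 dp, full precision carried).
With S = 11 species, ln S = 2.39790, so J = 1.63745/2.39790 = 0.68287, i.e. 0.683 to 3 decimal places.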